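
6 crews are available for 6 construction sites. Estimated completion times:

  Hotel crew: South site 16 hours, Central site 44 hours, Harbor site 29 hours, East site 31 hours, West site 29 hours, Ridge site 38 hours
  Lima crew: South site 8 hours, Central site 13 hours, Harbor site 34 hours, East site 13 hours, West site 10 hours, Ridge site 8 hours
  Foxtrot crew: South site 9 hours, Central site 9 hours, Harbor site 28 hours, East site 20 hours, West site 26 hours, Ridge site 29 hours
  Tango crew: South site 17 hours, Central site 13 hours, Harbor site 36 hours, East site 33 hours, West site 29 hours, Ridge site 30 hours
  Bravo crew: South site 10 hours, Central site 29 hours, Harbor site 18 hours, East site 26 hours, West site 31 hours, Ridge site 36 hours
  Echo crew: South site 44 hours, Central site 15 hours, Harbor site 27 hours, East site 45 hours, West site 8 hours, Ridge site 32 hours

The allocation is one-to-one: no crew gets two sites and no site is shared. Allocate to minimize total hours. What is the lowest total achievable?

This is a one-to-one assignment (minimum-cost bipartite matching).
Optimal: Hotel crew→South site (16 hours), Lima crew→Ridge site (8 hours), Foxtrot crew→East site (20 hours), Tango crew→Central site (13 hours), Bravo crew→Harbor site (18 hours), Echo crew→West site (8 hours) — total 16+8+20+13+18+8 = 83 hours.
Row-greedy (each crew in turn takes its cheapest remaining site) gives 125 hours, worse by 42.
Next-best assignment: Hotel crew→East site, Lima crew→Ridge site, Foxtrot crew→South site, Tango crew→Central site, Bravo crew→Harbor site, Echo crew→West site = 87 hours.

Minimum total: 83 hours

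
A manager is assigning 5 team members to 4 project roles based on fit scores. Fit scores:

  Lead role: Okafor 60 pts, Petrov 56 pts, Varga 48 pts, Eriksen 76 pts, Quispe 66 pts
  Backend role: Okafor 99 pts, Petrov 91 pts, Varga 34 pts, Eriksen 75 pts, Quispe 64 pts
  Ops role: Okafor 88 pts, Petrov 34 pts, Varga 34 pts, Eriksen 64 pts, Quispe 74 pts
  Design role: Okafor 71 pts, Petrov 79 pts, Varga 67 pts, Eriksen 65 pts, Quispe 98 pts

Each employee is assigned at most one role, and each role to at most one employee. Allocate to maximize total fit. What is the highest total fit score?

Maximum total: 353 pts

Optimal: Eriksen→Lead role (76 pts), Petrov→Backend role (91 pts), Okafor→Ops role (88 pts), Quispe→Design role (98 pts) — total 76+91+88+98 = 353 pts.
Row-greedy (each employee in turn takes its best remaining role) gives 290 pts, worse by 63.
Next-best assignment: Eriksen→Lead role, Okafor→Backend role, Quispe→Ops role, Petrov→Design role = 328 pts.
Swapping Quispe↔Eriksen (Quispe→Lead role 66 pts, Eriksen→Design role 65 pts) loses 43.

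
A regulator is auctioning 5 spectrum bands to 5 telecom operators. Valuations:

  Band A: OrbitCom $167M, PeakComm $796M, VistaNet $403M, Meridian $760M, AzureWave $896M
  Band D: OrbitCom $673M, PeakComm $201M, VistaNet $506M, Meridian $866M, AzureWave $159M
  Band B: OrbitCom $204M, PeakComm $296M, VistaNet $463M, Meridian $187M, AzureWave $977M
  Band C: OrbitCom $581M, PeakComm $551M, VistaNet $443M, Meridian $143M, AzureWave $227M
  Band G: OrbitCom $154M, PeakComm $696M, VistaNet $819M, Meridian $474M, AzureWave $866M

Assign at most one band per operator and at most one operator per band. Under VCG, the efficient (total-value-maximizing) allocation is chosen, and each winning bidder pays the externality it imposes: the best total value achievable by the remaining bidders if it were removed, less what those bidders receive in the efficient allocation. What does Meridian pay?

Efficient allocation: OrbitCom→Band C ($581M), PeakComm→Band A ($796M), VistaNet→Band G ($819M), Meridian→Band D ($866M), AzureWave→Band B ($977M); total welfare W = $4039M.
Meridian receives Band D at value $866M, so the others get W − 866 = $3173M.
Without Meridian: best allocation of the remaining 4 bidders over all 5 bands is OrbitCom→Band D ($673M), PeakComm→Band A ($796M), VistaNet→Band G ($819M), AzureWave→Band B ($977M), total $3265M.
VCG payment = (others' best without Meridian) − (others' welfare with Meridian) = 3265 − 3173 = $92M.

Meridian pays $92M.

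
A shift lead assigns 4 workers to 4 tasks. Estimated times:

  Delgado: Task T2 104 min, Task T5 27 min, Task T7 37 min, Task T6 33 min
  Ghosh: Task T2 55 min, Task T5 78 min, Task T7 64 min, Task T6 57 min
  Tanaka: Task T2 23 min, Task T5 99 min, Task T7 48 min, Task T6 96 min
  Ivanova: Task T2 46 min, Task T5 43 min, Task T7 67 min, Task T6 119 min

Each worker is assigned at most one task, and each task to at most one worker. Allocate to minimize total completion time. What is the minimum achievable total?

This is the linear assignment problem.
Optimal: Delgado→Task T7 (37 min), Ghosh→Task T6 (57 min), Tanaka→Task T2 (23 min), Ivanova→Task T5 (43 min) — total 37+57+23+43 = 160 min.
Column-greedy (each task in turn goes to its cheapest remaining worker) gives 233 min, worse by 73.

Minimum total: 160 min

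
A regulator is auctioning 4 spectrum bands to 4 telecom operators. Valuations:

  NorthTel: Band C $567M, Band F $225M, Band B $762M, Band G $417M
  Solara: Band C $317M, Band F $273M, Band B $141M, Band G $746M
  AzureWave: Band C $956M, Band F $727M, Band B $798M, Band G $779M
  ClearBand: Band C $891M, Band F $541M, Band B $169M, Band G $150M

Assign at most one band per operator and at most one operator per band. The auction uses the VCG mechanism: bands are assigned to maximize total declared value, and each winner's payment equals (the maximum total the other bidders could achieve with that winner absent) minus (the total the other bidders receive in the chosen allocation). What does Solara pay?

Solara pays $52M.

Efficient allocation: NorthTel→Band B ($762M), Solara→Band G ($746M), AzureWave→Band F ($727M), ClearBand→Band C ($891M); total welfare W = $3126M.
Solara receives Band G at value $746M, so the others get W − 746 = $2380M.
Without Solara: best allocation of the remaining 3 bidders over all 4 bands is NorthTel→Band B ($762M), AzureWave→Band G ($779M), ClearBand→Band C ($891M), total $2432M.
VCG payment = (others' best without Solara) − (others' welfare with Solara) = 2432 − 2380 = $52M.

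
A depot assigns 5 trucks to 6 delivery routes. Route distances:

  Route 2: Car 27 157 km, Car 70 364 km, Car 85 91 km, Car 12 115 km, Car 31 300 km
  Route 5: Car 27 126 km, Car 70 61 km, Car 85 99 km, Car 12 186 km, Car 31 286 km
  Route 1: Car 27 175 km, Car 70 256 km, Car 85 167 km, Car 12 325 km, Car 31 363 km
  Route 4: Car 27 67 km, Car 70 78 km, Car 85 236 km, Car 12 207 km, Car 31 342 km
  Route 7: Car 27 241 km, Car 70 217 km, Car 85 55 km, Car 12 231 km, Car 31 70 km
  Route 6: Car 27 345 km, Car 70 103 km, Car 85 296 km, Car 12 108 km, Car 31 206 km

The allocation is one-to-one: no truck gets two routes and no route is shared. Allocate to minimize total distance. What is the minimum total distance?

Minimum total: 397 km

This is the linear assignment problem.
Optimal: Car 27→Route 4 (67 km), Car 70→Route 5 (61 km), Car 85→Route 2 (91 km), Car 12→Route 6 (108 km), Car 31→Route 7 (70 km) — total 67+61+91+108+70 = 397 km.
Column-greedy (each route in turn goes to its cheapest remaining truck) gives 604 km, worse by 207.
Next-best assignment: Car 27→Route 4, Car 70→Route 6, Car 85→Route 5, Car 12→Route 2, Car 31→Route 7 = 454 km.
Swapping Car 70↔Car 27 (Car 70→Route 4 78 km, Car 27→Route 5 126 km) adds 76.
No other one-to-one assignment undercuts 397 km.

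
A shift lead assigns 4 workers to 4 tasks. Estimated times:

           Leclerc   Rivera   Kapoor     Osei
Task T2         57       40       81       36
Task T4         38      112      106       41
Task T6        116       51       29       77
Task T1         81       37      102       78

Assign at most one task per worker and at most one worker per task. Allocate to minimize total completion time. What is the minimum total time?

Minimum total: 140 min

Optimal: Leclerc→Task T4 (38 min), Rivera→Task T1 (37 min), Kapoor→Task T6 (29 min), Osei→Task T2 (36 min) — total 38+37+29+36 = 140 min.
Checked against all permutations: 140 min is optimal.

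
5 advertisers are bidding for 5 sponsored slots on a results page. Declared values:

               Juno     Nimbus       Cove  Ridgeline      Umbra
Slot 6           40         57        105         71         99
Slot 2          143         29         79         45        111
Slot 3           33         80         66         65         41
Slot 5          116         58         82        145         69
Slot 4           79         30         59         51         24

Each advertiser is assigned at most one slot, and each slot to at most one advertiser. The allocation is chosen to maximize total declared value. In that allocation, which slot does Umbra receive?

Optimal: Juno→Slot 2 ($143), Nimbus→Slot 3 ($80), Cove→Slot 4 ($59), Ridgeline→Slot 5 ($145), Umbra→Slot 6 ($99) — total 143+80+59+145+99 = $526.
Row-greedy (each advertiser in turn takes its best remaining slot) gives $497, worse by 29.
Umbra's own top slot is Slot 2 ($111), but forcing Umbra→Slot 2 and reassigning the rest optimally gives only $520 — worse by 6.

Umbra receives Slot 6.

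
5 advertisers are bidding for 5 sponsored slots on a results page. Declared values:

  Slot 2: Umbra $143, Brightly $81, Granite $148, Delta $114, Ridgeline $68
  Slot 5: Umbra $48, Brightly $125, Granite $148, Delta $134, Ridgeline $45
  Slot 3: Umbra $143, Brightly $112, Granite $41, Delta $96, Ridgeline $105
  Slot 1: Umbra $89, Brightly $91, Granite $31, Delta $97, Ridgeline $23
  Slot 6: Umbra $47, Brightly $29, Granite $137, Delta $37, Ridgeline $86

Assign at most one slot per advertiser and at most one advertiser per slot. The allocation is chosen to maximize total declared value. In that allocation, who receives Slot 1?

This is the linear assignment problem.
Optimal: Umbra→Slot 2 ($143), Brightly→Slot 1 ($91), Granite→Slot 6 ($137), Delta→Slot 5 ($134), Ridgeline→Slot 3 ($105) — total 143+91+137+134+105 = $610.
Next-best assignment: Umbra→Slot 2, Brightly→Slot 5, Granite→Slot 6, Delta→Slot 1, Ridgeline→Slot 3 = $607.
Every other assignment is strictly worse.
Brightly's own top slot is Slot 5 ($125), but forcing Brightly→Slot 5 and reassigning the rest optimally gives only $607 — worse by 3.

Brightly receives Slot 1.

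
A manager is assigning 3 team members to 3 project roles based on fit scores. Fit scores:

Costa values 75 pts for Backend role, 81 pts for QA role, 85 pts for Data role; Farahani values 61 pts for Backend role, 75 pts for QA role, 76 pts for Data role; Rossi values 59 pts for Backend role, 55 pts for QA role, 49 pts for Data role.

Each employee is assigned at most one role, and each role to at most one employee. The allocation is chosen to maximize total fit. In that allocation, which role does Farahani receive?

Farahani receives QA role.

Optimal: Costa→Data role (85 pts), Farahani→QA role (75 pts), Rossi→Backend role (59 pts) — total 85+75+59 = 219 pts.
Column-greedy (each role in turn goes to its best remaining employee) gives 199 pts, worse by 20.
Next-best assignment: Costa→QA role, Farahani→Data role, Rossi→Backend role = 216 pts.
Checked against all permutations: 219 pts is optimal.
Farahani's own top role is Data role (76 pts), but forcing Farahani→Data role and reassigning the rest optimally gives only 216 pts — worse by 3.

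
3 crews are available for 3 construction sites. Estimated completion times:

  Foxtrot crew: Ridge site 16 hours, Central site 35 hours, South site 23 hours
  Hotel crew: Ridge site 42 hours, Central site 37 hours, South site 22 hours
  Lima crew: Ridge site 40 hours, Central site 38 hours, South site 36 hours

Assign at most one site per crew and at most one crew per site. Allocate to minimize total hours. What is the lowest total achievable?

Minimum total: 76 hours

Treat this as an assignment problem: match each crew to one site.
Optimal: Foxtrot crew→Ridge site (16 hours), Hotel crew→South site (22 hours), Lima crew→Central site (38 hours) — total 16+22+38 = 76 hours.
Every other assignment is strictly worse.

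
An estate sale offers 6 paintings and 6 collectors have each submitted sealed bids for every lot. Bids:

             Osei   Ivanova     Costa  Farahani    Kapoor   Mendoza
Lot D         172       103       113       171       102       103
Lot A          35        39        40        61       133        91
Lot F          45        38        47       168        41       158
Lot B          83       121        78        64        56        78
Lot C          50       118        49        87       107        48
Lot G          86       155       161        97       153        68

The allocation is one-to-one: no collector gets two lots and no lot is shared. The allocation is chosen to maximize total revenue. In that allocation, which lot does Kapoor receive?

Kapoor receives Lot A.

Optimal: Osei→Lot D ($172), Ivanova→Lot B ($121), Costa→Lot G ($161), Farahani→Lot C ($87), Kapoor→Lot A ($133), Mendoza→Lot F ($158) — total 172+121+161+87+133+158 = $832.
Row-greedy (each collector in turn takes its best remaining lot) gives $754, worse by 78.
Next-best assignment: Osei→Lot D, Ivanova→Lot C, Costa→Lot G, Farahani→Lot F, Kapoor→Lot A, Mendoza→Lot B = $830.
Kapoor's own top lot is Lot G ($153), but forcing Kapoor→Lot G and reassigning the rest optimally gives only $780 — worse by 52.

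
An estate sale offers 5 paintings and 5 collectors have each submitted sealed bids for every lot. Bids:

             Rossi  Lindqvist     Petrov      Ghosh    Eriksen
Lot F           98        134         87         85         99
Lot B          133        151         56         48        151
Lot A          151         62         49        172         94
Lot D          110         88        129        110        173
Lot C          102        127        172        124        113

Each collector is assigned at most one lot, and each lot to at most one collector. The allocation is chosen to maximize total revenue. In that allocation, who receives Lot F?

Optimal: Rossi→Lot B ($133), Lindqvist→Lot F ($134), Petrov→Lot C ($172), Ghosh→Lot A ($172), Eriksen→Lot D ($173) — total 133+134+172+172+173 = $784.
Column-greedy (each lot in turn goes to its best remaining collector) gives $688, worse by 96.
Swapping Eriksen↔Rossi (Eriksen→Lot B $151, Rossi→Lot D $110) loses 45.
No other one-to-one assignment exceeds $784.
Lindqvist's own top lot is Lot B ($151), but forcing Lindqvist→Lot B and reassigning the rest optimally gives only $766 — worse by 18.

Lindqvist receives Lot F.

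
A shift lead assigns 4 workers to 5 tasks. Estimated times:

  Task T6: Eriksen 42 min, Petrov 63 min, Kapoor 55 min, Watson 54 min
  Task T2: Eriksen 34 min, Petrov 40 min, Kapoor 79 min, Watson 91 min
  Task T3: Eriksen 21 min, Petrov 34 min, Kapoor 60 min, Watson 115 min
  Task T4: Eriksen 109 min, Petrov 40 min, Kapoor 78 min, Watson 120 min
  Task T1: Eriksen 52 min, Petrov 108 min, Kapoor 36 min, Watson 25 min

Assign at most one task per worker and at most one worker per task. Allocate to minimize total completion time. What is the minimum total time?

Minimum total: 141 min

Optimal: Eriksen→Task T3 (21 min), Petrov→Task T2 (40 min), Kapoor→Task T6 (55 min), Watson→Task T1 (25 min) — total 21+40+55+25 = 141 min.
Column-greedy (each task in turn goes to its cheapest remaining worker) gives 262 min, worse by 121.
Swapping Eriksen↔Petrov (Eriksen→Task T2 34 min, Petrov→Task T3 34 min) adds 7.
No other one-to-one assignment undercuts 141 min.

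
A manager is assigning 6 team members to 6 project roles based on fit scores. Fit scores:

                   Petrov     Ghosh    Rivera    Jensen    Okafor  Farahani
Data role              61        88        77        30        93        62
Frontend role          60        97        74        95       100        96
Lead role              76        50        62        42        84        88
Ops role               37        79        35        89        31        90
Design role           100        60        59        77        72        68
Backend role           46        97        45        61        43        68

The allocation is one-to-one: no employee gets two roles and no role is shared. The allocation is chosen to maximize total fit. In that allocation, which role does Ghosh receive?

This is a one-to-one assignment (maximum-weight bipartite matching).
Optimal: Petrov→Design role (100 pts), Ghosh→Backend role (97 pts), Rivera→Data role (77 pts), Jensen→Ops role (89 pts), Okafor→Frontend role (100 pts), Farahani→Lead role (88 pts) — total 100+97+77+89+100+88 = 551 pts.
Next-best assignment: Petrov→Design role, Ghosh→Backend role, Rivera→Data role, Jensen→Frontend role, Okafor→Lead role, Farahani→Ops role = 543 pts.
Every other assignment is strictly worse.
Ghosh's own top role is Frontend role (97 pts), but forcing Ghosh→Frontend role and reassigning the rest optimally gives only 515 pts — worse by 36.

Ghosh receives Backend role.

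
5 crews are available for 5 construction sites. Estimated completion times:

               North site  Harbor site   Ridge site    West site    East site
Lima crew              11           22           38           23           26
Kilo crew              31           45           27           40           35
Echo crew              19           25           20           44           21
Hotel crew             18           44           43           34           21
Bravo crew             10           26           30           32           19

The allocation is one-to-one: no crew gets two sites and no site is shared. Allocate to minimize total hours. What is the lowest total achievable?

Optimal: Lima crew→West site (23 hours), Kilo crew→Ridge site (27 hours), Echo crew→Harbor site (25 hours), Hotel crew→East site (21 hours), Bravo crew→North site (10 hours) — total 23+27+25+21+10 = 106 hours.
Min-entry greedy (repeatedly take the single cheapest remaining cell) gives 113 hours, worse by 7.
Next-best assignment: Lima crew→West site, Kilo crew→Ridge site, Echo crew→Harbor site, Hotel crew→North site, Bravo crew→East site = 112 hours.
Swapping Lima crew↔Echo crew (Lima crew→Harbor site 22 hours, Echo crew→West site 44 hours) adds 18.
Every other assignment is strictly worse.

Minimum total: 106 hours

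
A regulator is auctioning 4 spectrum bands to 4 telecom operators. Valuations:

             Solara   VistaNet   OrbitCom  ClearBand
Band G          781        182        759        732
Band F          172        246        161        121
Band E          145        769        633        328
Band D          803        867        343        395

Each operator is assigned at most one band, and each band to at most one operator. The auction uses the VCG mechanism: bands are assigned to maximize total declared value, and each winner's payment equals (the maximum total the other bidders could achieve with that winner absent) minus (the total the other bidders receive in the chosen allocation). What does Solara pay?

Solara pays $570M.

Efficient allocation: Solara→Band D ($803M), VistaNet→Band E ($769M), OrbitCom→Band F ($161M), ClearBand→Band G ($732M); total welfare W = $2465M.
Solara receives Band D at value $803M, so the others get W − 803 = $1662M.
Without Solara: best allocation of the remaining 3 bidders over all 4 bands is VistaNet→Band D ($867M), OrbitCom→Band E ($633M), ClearBand→Band G ($732M), total $2232M.
VCG payment = (others' best without Solara) − (others' welfare with Solara) = 2232 − 1662 = $570M.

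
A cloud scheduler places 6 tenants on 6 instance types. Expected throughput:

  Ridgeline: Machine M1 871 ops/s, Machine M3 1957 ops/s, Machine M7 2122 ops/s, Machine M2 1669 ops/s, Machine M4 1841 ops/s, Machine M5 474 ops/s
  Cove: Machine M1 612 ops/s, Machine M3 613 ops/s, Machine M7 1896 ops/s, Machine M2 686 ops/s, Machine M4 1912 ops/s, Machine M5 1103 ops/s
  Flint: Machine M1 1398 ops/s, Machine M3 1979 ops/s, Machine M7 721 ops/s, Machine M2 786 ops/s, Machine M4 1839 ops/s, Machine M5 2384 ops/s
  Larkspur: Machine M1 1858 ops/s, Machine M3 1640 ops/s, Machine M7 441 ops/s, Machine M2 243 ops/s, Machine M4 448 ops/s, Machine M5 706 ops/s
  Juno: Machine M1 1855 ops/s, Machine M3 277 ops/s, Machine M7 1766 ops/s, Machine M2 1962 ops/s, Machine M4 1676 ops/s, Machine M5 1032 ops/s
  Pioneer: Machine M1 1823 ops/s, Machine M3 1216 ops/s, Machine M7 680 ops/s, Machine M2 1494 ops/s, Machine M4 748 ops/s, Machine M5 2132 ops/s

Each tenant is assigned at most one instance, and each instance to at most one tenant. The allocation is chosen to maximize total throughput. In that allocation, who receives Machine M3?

Optimal: Ridgeline→Machine M7 (2122 ops/s), Cove→Machine M4 (1912 ops/s), Flint→Machine M3 (1979 ops/s), Larkspur→Machine M1 (1858 ops/s), Juno→Machine M2 (1962 ops/s), Pioneer→Machine M5 (2132 ops/s) — total 2122+1912+1979+1858+1962+2132 = 11965 ops/s.
Next-best assignment: Ridgeline→Machine M7, Cove→Machine M4, Flint→Machine M5, Larkspur→Machine M3, Juno→Machine M2, Pioneer→Machine M1 = 11843 ops/s.
Flint's own top instance is Machine M5 (2384 ops/s), but forcing Flint→Machine M5 and reassigning the rest optimally gives only 11843 ops/s — worse by 122.

Flint receives Machine M3.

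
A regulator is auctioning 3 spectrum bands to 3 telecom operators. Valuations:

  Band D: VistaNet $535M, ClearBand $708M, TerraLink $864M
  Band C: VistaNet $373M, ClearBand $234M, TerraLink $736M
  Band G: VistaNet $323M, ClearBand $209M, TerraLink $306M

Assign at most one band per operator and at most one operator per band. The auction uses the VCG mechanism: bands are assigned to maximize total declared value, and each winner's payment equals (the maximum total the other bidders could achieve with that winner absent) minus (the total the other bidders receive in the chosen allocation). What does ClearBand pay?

ClearBand pays $212M.

Efficient allocation: VistaNet→Band G ($323M), ClearBand→Band D ($708M), TerraLink→Band C ($736M); total welfare W = $1767M.
ClearBand receives Band D at value $708M, so the others get W − 708 = $1059M.
Without ClearBand: best allocation of the remaining 2 bidders over all 3 bands is VistaNet→Band D ($535M), TerraLink→Band C ($736M), total $1271M.
VCG payment = (others' best without ClearBand) − (others' welfare with ClearBand) = 1271 − 1059 = $212M.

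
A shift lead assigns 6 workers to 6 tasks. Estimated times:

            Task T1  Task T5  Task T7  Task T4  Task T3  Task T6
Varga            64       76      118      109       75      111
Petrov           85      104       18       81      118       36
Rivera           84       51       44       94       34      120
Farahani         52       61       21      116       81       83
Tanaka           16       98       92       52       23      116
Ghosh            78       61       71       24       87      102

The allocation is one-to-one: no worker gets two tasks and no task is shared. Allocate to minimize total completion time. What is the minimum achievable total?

Minimum total: 207 min

Treat this as an assignment problem: match each worker to one task.
Optimal: Varga→Task T5 (76 min), Petrov→Task T6 (36 min), Rivera→Task T3 (34 min), Farahani→Task T7 (21 min), Tanaka→Task T1 (16 min), Ghosh→Task T4 (24 min) — total 76+36+34+21+16+24 = 207 min.
Column-greedy (each task in turn goes to its cheapest remaining worker) gives 267 min, worse by 60.
Next-best assignment: Varga→Task T1, Petrov→Task T6, Rivera→Task T5, Farahani→Task T7, Tanaka→Task T3, Ghosh→Task T4 = 219 min.
Swapping Ghosh↔Rivera (Ghosh→Task T3 87 min, Rivera→Task T4 94 min) adds 123.
Every other assignment is strictly worse.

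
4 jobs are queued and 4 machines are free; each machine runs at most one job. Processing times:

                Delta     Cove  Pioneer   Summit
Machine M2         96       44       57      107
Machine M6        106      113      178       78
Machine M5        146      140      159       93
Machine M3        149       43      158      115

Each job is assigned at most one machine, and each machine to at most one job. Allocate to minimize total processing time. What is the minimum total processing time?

Minimum total: 299 min

Treat this as an assignment problem: match each job to one machine.
Optimal: Delta→Machine M6 (106 min), Cove→Machine M3 (43 min), Pioneer→Machine M2 (57 min), Summit→Machine M5 (93 min) — total 106+43+57+93 = 299 min.
Column-greedy (each machine in turn goes to its cheapest remaining job) gives 426 min, worse by 127.
Next-best assignment: Delta→Machine M5, Cove→Machine M3, Pioneer→Machine M2, Summit→Machine M6 = 324 min.
Swapping Delta↔Summit (Delta→Machine M5 146 min, Summit→Machine M6 78 min) adds 25.
Checked against all permutations: 299 min is optimal.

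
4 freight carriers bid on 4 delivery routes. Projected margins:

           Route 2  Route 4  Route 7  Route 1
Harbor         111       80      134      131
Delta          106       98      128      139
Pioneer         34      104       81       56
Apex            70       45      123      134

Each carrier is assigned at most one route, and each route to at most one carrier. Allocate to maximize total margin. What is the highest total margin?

Maximum total: $478k

Optimal: Harbor→Route 7 ($134k), Delta→Route 2 ($106k), Pioneer→Route 4 ($104k), Apex→Route 1 ($134k) — total 134+106+104+134 = $478k.
Max-entry greedy (repeatedly take the single best remaining cell) gives $447k, worse by 31.
Next-best assignment: Harbor→Route 2, Delta→Route 7, Pioneer→Route 4, Apex→Route 1 = $477k.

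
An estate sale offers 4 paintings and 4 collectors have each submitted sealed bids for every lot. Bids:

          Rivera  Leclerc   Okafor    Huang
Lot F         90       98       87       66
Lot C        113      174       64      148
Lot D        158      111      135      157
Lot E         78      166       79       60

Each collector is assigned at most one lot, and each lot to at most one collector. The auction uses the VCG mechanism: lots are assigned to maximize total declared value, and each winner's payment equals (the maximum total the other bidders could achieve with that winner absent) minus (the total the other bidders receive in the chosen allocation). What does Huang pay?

Huang pays $8.

Efficient allocation: Rivera→Lot D ($158), Leclerc→Lot E ($166), Okafor→Lot F ($87), Huang→Lot C ($148); total welfare W = $559.
Huang receives Lot C at value $148, so the others get W − 148 = $411.
Without Huang: best allocation of the remaining 3 bidders over all 4 lots is Rivera→Lot D ($158), Leclerc→Lot C ($174), Okafor→Lot F ($87), total $419.
VCG payment = (others' best without Huang) − (others' welfare with Huang) = 419 − 411 = $8.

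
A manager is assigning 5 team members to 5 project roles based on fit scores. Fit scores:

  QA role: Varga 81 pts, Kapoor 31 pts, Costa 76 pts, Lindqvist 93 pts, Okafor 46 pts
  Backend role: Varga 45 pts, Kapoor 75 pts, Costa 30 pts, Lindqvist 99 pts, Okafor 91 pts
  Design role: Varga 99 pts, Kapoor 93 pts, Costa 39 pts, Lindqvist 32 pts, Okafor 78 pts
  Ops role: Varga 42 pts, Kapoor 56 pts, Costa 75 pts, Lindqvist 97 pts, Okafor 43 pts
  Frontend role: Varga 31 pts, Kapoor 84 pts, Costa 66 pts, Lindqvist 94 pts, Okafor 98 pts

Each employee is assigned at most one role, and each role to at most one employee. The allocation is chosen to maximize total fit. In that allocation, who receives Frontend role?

Optimal: Varga→Design role (99 pts), Kapoor→Frontend role (84 pts), Costa→QA role (76 pts), Lindqvist→Ops role (97 pts), Okafor→Backend role (91 pts) — total 99+84+76+97+91 = 447 pts.
Every other assignment is strictly worse.
Kapoor's own top role is Design role (93 pts), but forcing Kapoor→Design role and reassigning the rest optimally gives only 446 pts — worse by 1.

Kapoor receives Frontend role.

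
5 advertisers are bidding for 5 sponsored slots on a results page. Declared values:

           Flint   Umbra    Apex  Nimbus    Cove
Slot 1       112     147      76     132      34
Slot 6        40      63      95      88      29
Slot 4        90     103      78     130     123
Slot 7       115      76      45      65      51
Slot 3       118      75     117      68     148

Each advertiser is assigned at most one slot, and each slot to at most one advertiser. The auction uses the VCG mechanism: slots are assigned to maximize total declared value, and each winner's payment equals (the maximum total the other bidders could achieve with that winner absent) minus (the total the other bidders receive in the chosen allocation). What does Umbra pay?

Umbra pays $2.

Efficient allocation: Flint→Slot 7 ($115), Umbra→Slot 1 ($147), Apex→Slot 6 ($95), Nimbus→Slot 4 ($130), Cove→Slot 3 ($148); total welfare W = $635.
Umbra receives Slot 1 at value $147, so the others get W − 147 = $488.
Without Umbra: best allocation of the remaining 4 bidders over all 5 slots is Flint→Slot 7 ($115), Apex→Slot 6 ($95), Nimbus→Slot 1 ($132), Cove→Slot 3 ($148), total $490.
VCG payment = (others' best without Umbra) − (others' welfare with Umbra) = 490 − 488 = $2.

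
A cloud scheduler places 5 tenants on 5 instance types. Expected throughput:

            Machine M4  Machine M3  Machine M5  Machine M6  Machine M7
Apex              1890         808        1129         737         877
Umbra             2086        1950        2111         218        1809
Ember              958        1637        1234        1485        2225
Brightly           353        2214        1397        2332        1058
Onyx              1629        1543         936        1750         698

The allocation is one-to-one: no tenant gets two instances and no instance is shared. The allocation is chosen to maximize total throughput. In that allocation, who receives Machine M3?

This is the linear assignment problem.
Optimal: Apex→Machine M4 (1890 ops/s), Umbra→Machine M5 (2111 ops/s), Ember→Machine M7 (2225 ops/s), Brightly→Machine M3 (2214 ops/s), Onyx→Machine M6 (1750 ops/s) — total 1890+2111+2225+2214+1750 = 10190 ops/s.
Column-greedy (each instance in turn goes to its best remaining tenant) gives 8161 ops/s, worse by 2029.
Every other assignment is strictly worse.
Brightly's own top instance is Machine M6 (2332 ops/s), but forcing Brightly→Machine M6 and reassigning the rest optimally gives only 10101 ops/s — worse by 89.

Brightly receives Machine M3.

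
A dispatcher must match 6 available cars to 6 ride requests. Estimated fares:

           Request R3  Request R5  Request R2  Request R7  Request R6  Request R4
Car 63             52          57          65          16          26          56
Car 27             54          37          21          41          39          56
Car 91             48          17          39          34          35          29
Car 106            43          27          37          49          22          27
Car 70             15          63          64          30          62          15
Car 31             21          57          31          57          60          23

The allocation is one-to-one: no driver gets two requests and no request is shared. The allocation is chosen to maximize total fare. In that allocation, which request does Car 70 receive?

Car 70 receives Request R5.

Optimal: Car 63→Request R2 ($65), Car 27→Request R4 ($56), Car 91→Request R3 ($48), Car 106→Request R7 ($49), Car 70→Request R5 ($63), Car 31→Request R6 ($60) — total 65+56+48+49+63+60 = $341.
Car 70's own top request is Request R2 ($64), but forcing Car 70→Request R2 and reassigning the rest optimally gives only $334 — worse by 7.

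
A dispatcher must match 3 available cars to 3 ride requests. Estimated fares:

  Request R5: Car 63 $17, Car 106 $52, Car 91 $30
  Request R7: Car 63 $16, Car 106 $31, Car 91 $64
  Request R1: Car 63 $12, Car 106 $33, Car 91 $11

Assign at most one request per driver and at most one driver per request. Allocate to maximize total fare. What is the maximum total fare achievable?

Max total: $128

Optimal: Car 63→Request R1 ($12), Car 106→Request R5 ($52), Car 91→Request R7 ($64) — total 12+52+64 = $128.
Row-greedy (each driver in turn takes its best remaining request) gives $114, worse by 14.
Swapping Car 106↔Car 91 (Car 106→Request R7 $31, Car 91→Request R5 $30) loses 55.
No other one-to-one assignment exceeds $128.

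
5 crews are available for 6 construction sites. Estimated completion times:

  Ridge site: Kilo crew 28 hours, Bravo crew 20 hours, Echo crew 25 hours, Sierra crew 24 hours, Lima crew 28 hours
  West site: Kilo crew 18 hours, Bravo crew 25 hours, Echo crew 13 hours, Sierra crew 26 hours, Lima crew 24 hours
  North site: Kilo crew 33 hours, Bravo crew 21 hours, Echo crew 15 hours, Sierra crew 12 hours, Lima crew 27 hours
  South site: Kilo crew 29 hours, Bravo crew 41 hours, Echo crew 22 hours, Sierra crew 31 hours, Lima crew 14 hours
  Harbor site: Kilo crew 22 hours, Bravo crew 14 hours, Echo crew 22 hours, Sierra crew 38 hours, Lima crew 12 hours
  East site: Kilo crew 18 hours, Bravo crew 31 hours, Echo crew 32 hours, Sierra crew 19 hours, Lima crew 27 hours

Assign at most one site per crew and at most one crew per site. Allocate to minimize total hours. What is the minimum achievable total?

Min total: 71 hours

Optimal: Kilo crew→East site (18 hours), Bravo crew→Harbor site (14 hours), Echo crew→West site (13 hours), Sierra crew→North site (12 hours), Lima crew→South site (14 hours) — total 18+14+13+12+14 = 71 hours.
Next-best assignment: Kilo crew→East site, Bravo crew→Ridge site, Echo crew→West site, Sierra crew→North site, Lima crew→Harbor site = 75 hours.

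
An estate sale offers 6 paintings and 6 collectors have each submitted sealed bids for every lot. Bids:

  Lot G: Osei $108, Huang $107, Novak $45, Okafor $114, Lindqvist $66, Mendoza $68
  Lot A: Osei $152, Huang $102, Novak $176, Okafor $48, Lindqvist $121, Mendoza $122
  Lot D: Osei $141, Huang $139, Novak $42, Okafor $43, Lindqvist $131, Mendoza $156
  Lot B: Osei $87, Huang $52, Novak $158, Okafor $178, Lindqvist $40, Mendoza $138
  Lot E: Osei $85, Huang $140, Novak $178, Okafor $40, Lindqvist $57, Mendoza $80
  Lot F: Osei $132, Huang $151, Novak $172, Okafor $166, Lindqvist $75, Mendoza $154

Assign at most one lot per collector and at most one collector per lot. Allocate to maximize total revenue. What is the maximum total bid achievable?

Optimal: Osei→Lot A ($152), Huang→Lot G ($107), Novak→Lot E ($178), Okafor→Lot B ($178), Lindqvist→Lot D ($131), Mendoza→Lot F ($154) — total 152+107+178+178+131+154 = $900.
Swapping Lindqvist↔Osei (Lindqvist→Lot A $121, Osei→Lot D $141) loses 21.
Every other assignment is strictly worse.

Max total: $900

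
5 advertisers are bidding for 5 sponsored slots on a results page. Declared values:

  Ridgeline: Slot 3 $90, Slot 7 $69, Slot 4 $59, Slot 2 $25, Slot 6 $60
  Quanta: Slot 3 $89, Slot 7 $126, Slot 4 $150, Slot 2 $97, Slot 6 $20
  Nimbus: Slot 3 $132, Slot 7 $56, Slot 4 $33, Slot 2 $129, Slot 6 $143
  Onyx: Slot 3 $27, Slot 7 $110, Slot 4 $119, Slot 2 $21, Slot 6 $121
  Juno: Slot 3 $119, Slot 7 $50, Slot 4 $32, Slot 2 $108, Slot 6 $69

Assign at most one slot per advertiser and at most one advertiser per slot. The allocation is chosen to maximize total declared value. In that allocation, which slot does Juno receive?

Juno receives Slot 2.

This is the linear assignment problem.
Optimal: Ridgeline→Slot 3 ($90), Quanta→Slot 4 ($150), Nimbus→Slot 6 ($143), Onyx→Slot 7 ($110), Juno→Slot 2 ($108) — total 90+150+143+110+108 = $601.
Next-best assignment: Ridgeline→Slot 7, Quanta→Slot 4, Nimbus→Slot 2, Onyx→Slot 6, Juno→Slot 3 = $588.
No other one-to-one assignment exceeds $601.
Juno's own top slot is Slot 3 ($119), but forcing Juno→Slot 3 and reassigning the rest optimally gives only $588 — worse by 13.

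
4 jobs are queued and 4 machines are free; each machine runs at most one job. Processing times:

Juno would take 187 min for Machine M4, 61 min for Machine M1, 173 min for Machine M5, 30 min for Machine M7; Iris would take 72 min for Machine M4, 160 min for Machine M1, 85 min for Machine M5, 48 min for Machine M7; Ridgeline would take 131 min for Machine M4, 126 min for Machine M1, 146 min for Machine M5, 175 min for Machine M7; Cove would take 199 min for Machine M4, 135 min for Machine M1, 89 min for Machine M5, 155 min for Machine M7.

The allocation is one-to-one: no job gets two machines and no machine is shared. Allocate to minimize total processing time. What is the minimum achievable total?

Min total: 317 min

This is a one-to-one assignment (minimum-cost bipartite matching).
Optimal: Juno→Machine M7 (30 min), Iris→Machine M4 (72 min), Ridgeline→Machine M1 (126 min), Cove→Machine M5 (89 min) — total 30+72+126+89 = 317 min.
Column-greedy (each machine in turn goes to its cheapest remaining job) gives 397 min, worse by 80.
No other one-to-one assignment undercuts 317 min.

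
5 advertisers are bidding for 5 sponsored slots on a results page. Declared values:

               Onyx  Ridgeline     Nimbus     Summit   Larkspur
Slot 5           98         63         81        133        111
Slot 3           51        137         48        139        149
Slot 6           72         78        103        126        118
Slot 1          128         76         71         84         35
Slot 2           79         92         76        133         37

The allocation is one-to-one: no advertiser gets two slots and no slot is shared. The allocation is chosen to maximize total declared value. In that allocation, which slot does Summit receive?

Summit receives Slot 2.

Optimal: Onyx→Slot 1 ($128), Ridgeline→Slot 3 ($137), Nimbus→Slot 6 ($103), Summit→Slot 2 ($133), Larkspur→Slot 5 ($111) — total 128+137+103+133+111 = $612.
Max-entry greedy (repeatedly take the single best remaining cell) gives $605, worse by 7.
Swapping Ridgeline↔Summit (Ridgeline→Slot 2 $92, Summit→Slot 3 $139) loses 39.
Every other assignment is strictly worse.
Summit's own top slot is Slot 3 ($139), but forcing Summit→Slot 3 and reassigning the rest optimally gives only $573 — worse by 39.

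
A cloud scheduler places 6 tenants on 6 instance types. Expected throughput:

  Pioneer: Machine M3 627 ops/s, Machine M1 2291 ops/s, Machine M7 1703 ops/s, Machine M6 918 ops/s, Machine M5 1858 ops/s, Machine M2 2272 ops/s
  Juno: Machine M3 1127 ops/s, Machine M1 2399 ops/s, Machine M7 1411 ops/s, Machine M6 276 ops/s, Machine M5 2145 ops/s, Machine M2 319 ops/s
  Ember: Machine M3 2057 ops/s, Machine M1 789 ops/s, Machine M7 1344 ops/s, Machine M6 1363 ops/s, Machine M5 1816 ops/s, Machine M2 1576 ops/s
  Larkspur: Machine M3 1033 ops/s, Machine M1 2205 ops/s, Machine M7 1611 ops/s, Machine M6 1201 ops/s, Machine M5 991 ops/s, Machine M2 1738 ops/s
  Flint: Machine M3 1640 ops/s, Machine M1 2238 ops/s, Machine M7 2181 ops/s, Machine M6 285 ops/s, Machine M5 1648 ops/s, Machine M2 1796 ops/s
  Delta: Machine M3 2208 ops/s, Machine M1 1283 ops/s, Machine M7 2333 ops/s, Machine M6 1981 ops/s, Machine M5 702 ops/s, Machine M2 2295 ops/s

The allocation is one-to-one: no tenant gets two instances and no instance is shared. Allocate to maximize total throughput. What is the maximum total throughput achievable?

This is a one-to-one assignment (maximum-weight bipartite matching).
Optimal: Pioneer→Machine M2 (2272 ops/s), Juno→Machine M5 (2145 ops/s), Ember→Machine M3 (2057 ops/s), Larkspur→Machine M1 (2205 ops/s), Flint→Machine M7 (2181 ops/s), Delta→Machine M6 (1981 ops/s) — total 2272+2145+2057+2205+2181+1981 = 12841 ops/s.
Column-greedy (each instance in turn goes to its best remaining tenant) gives 11747 ops/s, worse by 1094.
Next-best assignment: Pioneer→Machine M1, Juno→Machine M5, Ember→Machine M3, Larkspur→Machine M2, Flint→Machine M7, Delta→Machine M6 = 12393 ops/s.
No other one-to-one assignment exceeds 12841 ops/s.

Maximum total: 12841 ops/s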